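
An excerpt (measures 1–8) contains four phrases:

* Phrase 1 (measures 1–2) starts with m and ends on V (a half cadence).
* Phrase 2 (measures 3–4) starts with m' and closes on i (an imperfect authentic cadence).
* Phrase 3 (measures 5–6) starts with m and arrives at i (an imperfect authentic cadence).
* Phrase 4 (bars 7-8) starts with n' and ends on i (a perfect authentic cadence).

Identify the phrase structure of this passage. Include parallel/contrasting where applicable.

parallel double period

Four phrases in two halves: the first half (bars 1–4) ends with an imperfect authentic cadence, the second (mm. 5–8) with a perfect authentic cadence — a large antecedent–consequent pair, i.e. a double period.
Phrase 3 begins with the same material as phrase 1, making it parallel.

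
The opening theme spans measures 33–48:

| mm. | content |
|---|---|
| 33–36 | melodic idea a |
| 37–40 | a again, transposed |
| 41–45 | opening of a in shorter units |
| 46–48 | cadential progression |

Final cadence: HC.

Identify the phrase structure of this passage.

Basic idea (mm. 33-36) + its repetition (measures 37-40) form the presentation; fragmentation and cadence (bars 41–48) form the continuation — the 16-bar whole is a sentence.

sentence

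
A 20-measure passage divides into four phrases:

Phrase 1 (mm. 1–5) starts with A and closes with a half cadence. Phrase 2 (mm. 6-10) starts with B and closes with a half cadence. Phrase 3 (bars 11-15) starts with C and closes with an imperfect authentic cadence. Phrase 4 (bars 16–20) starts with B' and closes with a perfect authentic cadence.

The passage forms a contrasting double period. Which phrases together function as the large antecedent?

In a double period the first pair of phrases (ending half cadence) is the large antecedent and the second pair (ending perfect authentic cadence) is the large consequent; the antecedent is phrases 1 and 2.

phrases 1 and 2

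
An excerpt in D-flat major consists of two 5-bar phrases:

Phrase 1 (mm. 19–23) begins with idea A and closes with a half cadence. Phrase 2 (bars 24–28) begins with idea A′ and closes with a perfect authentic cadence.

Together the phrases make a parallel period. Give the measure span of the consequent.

measures 24–28

The phrase ending with the weaker cadence (half cadence) is the antecedent; the one ending more conclusively (perfect authentic cadence) is the consequent. The consequent is measures 24–28.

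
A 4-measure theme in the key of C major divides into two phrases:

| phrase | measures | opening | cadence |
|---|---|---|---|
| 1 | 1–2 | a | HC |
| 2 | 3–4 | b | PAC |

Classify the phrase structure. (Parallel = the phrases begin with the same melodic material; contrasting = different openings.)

contrasting period

Phrase 1 ends with a half cadence (weaker) and phrase 2 with a perfect authentic cadence (stronger): antecedent + consequent = a period.
The two phrases open with different material (a / b), so the period is contrasting.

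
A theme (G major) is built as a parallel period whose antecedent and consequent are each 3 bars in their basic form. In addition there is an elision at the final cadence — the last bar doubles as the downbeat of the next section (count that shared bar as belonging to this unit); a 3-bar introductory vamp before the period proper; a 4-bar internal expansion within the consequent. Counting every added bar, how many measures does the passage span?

Basic parallel period: 3 + 3 = 6 bars.
6 (basic form) + 3 (introduction) + 4 (internal expansion) = 13.
The elision shares a bar with the next section but does not change this unit's count.

13 measures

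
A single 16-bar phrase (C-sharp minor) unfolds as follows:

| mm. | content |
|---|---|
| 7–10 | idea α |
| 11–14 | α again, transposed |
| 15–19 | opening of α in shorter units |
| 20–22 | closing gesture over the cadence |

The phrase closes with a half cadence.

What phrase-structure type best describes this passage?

sentence

Basic idea (mm. 7–10) + its repetition (mm. 11–14) form the presentation; fragmentation and cadence (measures 15–22) form the continuation — the 16-bar whole is a sentence.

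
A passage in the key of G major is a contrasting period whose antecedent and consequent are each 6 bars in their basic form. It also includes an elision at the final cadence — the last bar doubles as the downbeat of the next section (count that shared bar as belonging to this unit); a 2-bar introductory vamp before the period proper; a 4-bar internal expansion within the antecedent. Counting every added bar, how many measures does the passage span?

Basic contrasting period: 6 + 6 = 12 bars.
12 (basic form) + 2 (introduction) + 4 (internal expansion) = 18.
The elision shares a bar with the next section but does not change this unit's count.

18 measures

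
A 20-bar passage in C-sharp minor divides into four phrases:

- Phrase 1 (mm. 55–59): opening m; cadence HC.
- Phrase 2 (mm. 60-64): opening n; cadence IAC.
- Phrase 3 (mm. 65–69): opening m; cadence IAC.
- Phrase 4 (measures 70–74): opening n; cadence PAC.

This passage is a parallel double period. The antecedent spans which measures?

In a double period the four phrases pair into a large antecedent (phrases 1–2, ending imperfect authentic cadence) and a large consequent (phrases 3–4, ending perfect authentic cadence). The antecedent spans mm. 55–64.

measures 55–64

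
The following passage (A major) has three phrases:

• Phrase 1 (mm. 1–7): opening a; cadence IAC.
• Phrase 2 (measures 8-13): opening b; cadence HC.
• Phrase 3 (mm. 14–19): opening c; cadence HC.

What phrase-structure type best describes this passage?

The final phrase closes with a half cadence, which is not stronger than the preceding half cadence; the 3 phrases lack an overall antecedent–consequent design and so form a phrase group.

phrase group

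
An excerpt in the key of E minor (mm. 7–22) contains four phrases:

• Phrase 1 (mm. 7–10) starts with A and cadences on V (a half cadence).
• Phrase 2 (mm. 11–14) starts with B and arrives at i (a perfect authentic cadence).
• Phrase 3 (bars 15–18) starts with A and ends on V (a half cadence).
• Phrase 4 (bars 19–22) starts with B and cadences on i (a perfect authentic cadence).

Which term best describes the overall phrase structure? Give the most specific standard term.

The cadence pattern HC–PAC–HC–PAC is weak–strong twice, and phrases 3–4 restate phrases 1–2: a period heard twice, not a double period (which would end weakly at phrase 2).

repeated period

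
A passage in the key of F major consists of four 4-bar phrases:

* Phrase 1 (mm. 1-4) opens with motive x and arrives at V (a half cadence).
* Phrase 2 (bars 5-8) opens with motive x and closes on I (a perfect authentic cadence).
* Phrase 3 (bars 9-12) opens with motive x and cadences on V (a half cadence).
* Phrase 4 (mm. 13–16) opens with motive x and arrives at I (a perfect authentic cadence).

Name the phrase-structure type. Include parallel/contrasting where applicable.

repeated period

The cadence pattern HC–PAC–HC–PAC is weak–strong twice, and phrases 3–4 restate phrases 1–2: a period heard twice, not a double period (which would end weakly at phrase 2).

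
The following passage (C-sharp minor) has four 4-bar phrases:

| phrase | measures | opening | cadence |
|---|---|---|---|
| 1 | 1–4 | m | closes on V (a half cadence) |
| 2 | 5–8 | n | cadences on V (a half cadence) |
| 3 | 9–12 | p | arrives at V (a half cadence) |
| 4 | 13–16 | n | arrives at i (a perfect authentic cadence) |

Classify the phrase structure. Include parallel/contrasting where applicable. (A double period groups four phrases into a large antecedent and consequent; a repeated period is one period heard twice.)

Four phrases in two halves: the first half (mm. 1–8) ends with a half cadence, the second (mm. 9-16) with a perfect authentic cadence — a large antecedent–consequent pair, i.e. a double period.
Phrase 3 begins with different material from phrase 1, making it contrasting.

contrasting double period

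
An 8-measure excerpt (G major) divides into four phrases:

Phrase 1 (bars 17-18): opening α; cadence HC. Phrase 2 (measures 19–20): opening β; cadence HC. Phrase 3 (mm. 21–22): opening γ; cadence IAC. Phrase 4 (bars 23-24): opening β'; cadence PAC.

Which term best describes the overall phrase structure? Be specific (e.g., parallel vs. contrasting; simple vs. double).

contrasting double period

Four phrases in two halves: the first half (mm. 17–20) ends with a half cadence, the second (mm. 21-24) with a perfect authentic cadence — a large antecedent–consequent pair, i.e. a double period.
Phrase 3 begins with different material from phrase 1, making it contrasting.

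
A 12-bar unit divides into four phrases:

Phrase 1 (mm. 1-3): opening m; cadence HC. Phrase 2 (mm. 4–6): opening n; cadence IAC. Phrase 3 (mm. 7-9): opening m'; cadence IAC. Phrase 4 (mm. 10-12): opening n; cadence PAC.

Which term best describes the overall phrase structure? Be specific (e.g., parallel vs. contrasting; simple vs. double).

Four phrases in two halves: the first half (mm. 1-6) ends with an imperfect authentic cadence, the second (bars 7–12) with a perfect authentic cadence — a large antecedent–consequent pair, i.e. a double period.
Phrase 3 begins with the same material as phrase 1, making it parallel.

parallel double period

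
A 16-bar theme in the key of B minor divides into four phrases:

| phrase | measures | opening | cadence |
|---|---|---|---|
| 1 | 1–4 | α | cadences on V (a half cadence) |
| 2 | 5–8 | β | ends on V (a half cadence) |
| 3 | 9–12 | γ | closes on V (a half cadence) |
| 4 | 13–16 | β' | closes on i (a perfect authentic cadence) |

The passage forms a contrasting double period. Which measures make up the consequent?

In a double period the first pair of phrases (ending half cadence) is the large antecedent and the second pair (ending perfect authentic cadence) is the large consequent; the consequent is measures 9–16.

measures 9–16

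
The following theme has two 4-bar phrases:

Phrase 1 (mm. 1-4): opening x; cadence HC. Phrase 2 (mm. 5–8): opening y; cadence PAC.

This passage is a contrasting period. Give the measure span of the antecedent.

measures 1–4

The antecedent is the phrase ending with the weaker cadence (half cadence, phrase 1) and the consequent the one ending more conclusively (perfect authentic cadence, phrase 2); the antecedent is mm. 1–4.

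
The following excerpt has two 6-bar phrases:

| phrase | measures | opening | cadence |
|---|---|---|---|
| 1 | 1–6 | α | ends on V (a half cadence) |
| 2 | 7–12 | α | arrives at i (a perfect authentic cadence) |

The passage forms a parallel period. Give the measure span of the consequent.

The phrase ending with the weaker cadence (half cadence) is the antecedent; the one ending more conclusively (perfect authentic cadence) is the consequent. The consequent is measures 7–12.

measures 7–12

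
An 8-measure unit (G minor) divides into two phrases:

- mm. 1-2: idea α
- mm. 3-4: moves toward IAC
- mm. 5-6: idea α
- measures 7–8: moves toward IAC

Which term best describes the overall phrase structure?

Both phrases have the same opening (α) and the same cadence (imperfect authentic cadence): the second is a restatement, not a consequent, so this is a repeated phrase rather than a period.

repeated phrase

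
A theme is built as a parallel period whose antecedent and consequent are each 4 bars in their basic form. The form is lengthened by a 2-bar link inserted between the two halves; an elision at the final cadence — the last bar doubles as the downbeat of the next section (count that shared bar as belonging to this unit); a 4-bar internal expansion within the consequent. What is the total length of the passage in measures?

Basic parallel period: 4 + 4 = 8 bars.
8 (basic form) + 2 (link) + 4 (internal expansion) = 14.
The elision shares a bar with the next section but does not change this unit's count.

14 measures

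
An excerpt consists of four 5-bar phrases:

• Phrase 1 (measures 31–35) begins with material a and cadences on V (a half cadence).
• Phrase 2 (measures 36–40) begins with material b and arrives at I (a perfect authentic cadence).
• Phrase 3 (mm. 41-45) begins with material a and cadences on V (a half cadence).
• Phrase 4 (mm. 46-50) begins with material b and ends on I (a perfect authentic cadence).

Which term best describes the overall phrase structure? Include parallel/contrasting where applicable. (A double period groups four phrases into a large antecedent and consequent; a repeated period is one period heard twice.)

The cadence pattern HC–PAC–HC–PAC is weak–strong twice, and phrases 3–4 restate phrases 1–2: a period heard twice, not a double period (which would end weakly at phrase 2).

repeated period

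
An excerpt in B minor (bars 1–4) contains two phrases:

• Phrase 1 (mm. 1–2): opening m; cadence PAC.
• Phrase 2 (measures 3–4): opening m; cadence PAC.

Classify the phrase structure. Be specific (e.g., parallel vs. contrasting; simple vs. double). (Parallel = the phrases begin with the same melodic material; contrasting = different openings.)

Both phrases have the same opening (m) and the same cadence (perfect authentic cadence): the second is a restatement, not a consequent, so this is a repeated phrase rather than a period.

repeated phrase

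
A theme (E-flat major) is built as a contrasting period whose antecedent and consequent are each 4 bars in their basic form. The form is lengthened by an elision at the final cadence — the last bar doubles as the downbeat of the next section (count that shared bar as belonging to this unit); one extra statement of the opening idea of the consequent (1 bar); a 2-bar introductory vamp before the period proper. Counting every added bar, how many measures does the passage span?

Basic contrasting period: 4 + 4 = 8 bars.
8 (basic form) + 1 (extra statement) + 2 (introduction) = 11.
The elision shares a bar with the next section but does not change this unit's count.

11 measures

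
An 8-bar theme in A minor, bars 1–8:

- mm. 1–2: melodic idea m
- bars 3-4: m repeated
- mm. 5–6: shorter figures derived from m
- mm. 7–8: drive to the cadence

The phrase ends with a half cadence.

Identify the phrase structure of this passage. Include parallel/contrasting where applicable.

Basic idea (bars 1-2) + its repetition (mm. 3–4) form the presentation; fragmentation and cadence (bars 5–8) form the continuation — the 8-bar whole is a sentence.

sentence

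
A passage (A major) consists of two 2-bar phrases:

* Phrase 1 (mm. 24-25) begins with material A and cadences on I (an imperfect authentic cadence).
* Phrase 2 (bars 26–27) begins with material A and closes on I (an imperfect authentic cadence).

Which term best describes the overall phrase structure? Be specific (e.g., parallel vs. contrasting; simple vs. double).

Both phrases have the same opening (A) and the same cadence (imperfect authentic cadence): the second is a restatement, not a consequent, so this is a repeated phrase rather than a period.

repeated phrase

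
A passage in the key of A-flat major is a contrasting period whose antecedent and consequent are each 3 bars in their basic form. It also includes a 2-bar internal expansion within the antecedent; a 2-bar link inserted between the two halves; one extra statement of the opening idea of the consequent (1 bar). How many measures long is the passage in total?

Basic contrasting period: 3 + 3 = 6 bars.
6 (basic form) + 2 (internal expansion) + 2 (link) + 1 (extra statement) = 11.

11 measures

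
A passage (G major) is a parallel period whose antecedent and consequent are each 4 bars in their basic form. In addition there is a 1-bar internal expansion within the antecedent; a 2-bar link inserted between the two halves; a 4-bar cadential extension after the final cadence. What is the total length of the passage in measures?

Basic parallel period: 4 + 4 = 8 bars.
8 (basic form) + 1 (internal expansion) + 2 (link) + 4 (cadential extension) = 15.

15 measures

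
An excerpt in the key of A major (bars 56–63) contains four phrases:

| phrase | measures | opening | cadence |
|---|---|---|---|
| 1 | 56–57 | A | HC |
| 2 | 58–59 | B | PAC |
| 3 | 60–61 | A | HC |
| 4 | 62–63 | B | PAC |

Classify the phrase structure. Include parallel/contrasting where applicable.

repeated period

The cadence pattern HC–PAC–HC–PAC is weak–strong twice, and phrases 3–4 restate phrases 1–2: a period heard twice, not a double period (which would end weakly at phrase 2).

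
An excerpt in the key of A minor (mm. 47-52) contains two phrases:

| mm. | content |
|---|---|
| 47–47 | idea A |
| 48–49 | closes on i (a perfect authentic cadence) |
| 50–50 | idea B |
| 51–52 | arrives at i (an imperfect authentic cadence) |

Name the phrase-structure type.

The second phrase closes with an imperfect authentic cadence, which is not stronger than the first phrase's perfect authentic cadence; without a weak→strong cadential pair there is no antecedent–consequent relationship, so this is a phrase group rather than a period.

phrase group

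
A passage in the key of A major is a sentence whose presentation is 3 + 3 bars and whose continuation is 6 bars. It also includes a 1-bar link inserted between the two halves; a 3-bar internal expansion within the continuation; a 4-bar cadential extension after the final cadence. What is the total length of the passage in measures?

Basic sentence: 3 + 3 + 6 = 12 bars.
12 (basic form) + 1 (link) + 3 (internal expansion) + 4 (cadential extension) = 20.

20 measures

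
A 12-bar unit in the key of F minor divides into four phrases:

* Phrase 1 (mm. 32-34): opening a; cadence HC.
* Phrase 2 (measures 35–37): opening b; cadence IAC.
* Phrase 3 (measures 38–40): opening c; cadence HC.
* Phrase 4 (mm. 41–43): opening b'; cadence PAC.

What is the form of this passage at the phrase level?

contrasting double period

Four phrases in two halves: the first half (mm. 32-37) ends with an imperfect authentic cadence, the second (bars 38-43) with a perfect authentic cadence — a large antecedent–consequent pair, i.e. a double period.
Phrase 3 begins with different material from phrase 1, making it contrasting.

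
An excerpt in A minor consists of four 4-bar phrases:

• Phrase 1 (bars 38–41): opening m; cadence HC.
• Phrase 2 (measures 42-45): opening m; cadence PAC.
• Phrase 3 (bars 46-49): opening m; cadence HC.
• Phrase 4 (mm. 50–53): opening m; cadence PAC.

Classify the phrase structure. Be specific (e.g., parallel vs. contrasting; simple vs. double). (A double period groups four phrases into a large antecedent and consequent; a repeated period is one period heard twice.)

The cadence pattern HC–PAC–HC–PAC is weak–strong twice, and phrases 3–4 restate phrases 1–2: a period heard twice, not a double period (which would end weakly at phrase 2).

repeated period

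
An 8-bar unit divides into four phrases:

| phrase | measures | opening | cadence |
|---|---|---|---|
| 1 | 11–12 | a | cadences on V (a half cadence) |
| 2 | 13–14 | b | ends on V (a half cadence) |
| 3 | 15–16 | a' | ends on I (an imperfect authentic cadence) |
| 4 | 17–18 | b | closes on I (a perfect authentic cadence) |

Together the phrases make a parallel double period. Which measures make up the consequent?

measures 15–18

In a double period the first pair of phrases (ending half cadence) is the large antecedent and the second pair (ending perfect authentic cadence) is the large consequent; the consequent is measures 15–18.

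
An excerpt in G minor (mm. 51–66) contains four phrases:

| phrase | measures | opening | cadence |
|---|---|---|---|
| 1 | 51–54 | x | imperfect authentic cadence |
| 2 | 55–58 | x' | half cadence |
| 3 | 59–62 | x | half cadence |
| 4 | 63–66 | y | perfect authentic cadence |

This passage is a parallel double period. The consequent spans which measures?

In a double period the four phrases pair into a large antecedent (phrases 1–2, ending half cadence) and a large consequent (phrases 3–4, ending perfect authentic cadence). The consequent spans bars 59-66.

measures 59–66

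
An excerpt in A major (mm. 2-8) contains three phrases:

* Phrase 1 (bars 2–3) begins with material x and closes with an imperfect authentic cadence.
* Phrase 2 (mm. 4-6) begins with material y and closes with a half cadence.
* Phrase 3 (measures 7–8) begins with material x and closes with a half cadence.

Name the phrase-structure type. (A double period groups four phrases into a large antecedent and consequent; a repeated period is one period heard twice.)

phrase group

The final phrase closes with a half cadence, which is not stronger than the preceding half cadence; the 3 phrases lack an overall antecedent–consequent design and so form a phrase group.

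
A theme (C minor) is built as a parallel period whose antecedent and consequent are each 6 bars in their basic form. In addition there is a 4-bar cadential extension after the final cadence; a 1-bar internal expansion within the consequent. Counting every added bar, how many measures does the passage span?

Basic parallel period: 6 + 6 = 12 bars.
12 (basic form) + 4 (cadential extension) + 1 (internal expansion) = 17.

17 measures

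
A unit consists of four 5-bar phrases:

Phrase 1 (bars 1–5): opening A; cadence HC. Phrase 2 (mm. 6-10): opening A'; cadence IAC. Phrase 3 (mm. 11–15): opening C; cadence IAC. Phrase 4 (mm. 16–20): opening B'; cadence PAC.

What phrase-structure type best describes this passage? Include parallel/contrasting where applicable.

Four phrases in two halves: the first half (measures 1–10) ends with an imperfect authentic cadence, the second (measures 11–20) with a perfect authentic cadence — a large antecedent–consequent pair, i.e. a double period.
Phrase 3 begins with different material from phrase 1, making it contrasting.

contrasting double period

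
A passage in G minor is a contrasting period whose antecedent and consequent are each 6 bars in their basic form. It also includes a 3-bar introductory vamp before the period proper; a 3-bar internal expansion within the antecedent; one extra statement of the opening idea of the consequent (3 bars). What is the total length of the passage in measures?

Basic contrasting period: 6 + 6 = 12 bars.
12 (basic form) + 3 (introduction) + 3 (internal expansion) + 3 (extra statement) = 21.

21 measures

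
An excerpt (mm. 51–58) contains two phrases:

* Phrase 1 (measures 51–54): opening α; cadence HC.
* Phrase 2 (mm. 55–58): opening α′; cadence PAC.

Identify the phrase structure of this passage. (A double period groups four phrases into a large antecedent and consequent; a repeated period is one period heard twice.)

parallel period

Phrase 1 ends with a half cadence (weaker) and phrase 2 with a perfect authentic cadence (stronger): antecedent + consequent = a period.
The two phrases open with the same material (α / α′), so the period is parallel.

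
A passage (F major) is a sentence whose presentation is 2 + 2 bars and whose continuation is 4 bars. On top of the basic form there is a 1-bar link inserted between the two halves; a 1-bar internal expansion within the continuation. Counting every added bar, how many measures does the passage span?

Basic sentence: 2 + 2 + 4 = 8 bars.
8 (basic form) + 1 (link) + 1 (internal expansion) = 10.

10 measures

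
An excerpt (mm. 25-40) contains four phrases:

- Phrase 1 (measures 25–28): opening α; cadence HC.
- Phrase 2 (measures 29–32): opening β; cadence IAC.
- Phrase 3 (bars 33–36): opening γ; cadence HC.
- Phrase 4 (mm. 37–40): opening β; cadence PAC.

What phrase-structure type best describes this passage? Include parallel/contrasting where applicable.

Four phrases in two halves: the first half (bars 25-32) ends with an imperfect authentic cadence, the second (mm. 33-40) with a perfect authentic cadence — a large antecedent–consequent pair, i.e. a double period.
Phrase 3 begins with different material from phrase 1, making it contrasting.

contrasting double period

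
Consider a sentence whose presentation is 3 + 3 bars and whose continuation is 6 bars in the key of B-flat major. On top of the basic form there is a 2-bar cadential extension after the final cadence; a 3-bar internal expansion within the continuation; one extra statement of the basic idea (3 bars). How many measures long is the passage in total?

Basic sentence: 3 + 3 + 6 = 12 bars.
12 (basic form) + 2 (cadential extension) + 3 (internal expansion) + 3 (extra statement) = 20.

20 measures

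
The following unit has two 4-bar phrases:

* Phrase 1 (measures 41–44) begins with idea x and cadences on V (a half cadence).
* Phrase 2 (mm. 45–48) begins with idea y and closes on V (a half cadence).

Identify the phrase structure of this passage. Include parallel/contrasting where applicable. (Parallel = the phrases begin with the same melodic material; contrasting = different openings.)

The second phrase closes with a half cadence, which is not stronger than the first phrase's half cadence; without a weak→strong cadential pair there is no antecedent–consequent relationship, so this is a phrase group rather than a period.

phrase group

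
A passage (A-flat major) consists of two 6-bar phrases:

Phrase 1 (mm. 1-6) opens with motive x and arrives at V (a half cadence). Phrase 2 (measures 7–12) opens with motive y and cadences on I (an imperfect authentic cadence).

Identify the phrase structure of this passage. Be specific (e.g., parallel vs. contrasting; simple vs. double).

Phrase 1 ends with a half cadence (weaker) and phrase 2 with an imperfect authentic cadence (stronger): antecedent + consequent = a period.
The two phrases open with different material (x / y), so the period is contrasting.

contrasting period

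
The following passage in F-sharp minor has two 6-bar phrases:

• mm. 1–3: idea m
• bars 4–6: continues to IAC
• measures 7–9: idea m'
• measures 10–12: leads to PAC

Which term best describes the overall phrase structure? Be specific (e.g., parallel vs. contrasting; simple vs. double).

Phrase 1 ends with an imperfect authentic cadence (weaker) and phrase 2 with a perfect authentic cadence (stronger): antecedent + consequent = a period.
The two phrases open with the same material (m / m'), so the period is parallel.

parallel period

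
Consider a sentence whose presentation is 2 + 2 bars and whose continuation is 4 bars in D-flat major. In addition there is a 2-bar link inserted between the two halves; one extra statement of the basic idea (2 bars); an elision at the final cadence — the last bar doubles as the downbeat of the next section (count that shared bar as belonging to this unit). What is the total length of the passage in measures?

12 measures

Basic sentence: 2 + 2 + 4 = 8 bars.
8 (basic form) + 2 (link) + 2 (extra statement) = 12.
The elision shares a bar with the next section but does not change this unit's count.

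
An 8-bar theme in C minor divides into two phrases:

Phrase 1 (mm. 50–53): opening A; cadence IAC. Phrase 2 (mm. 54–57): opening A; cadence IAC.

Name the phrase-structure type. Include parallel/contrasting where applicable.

Both phrases have the same opening (A) and the same cadence (imperfect authentic cadence): the second is a restatement, not a consequent, so this is a repeated phrase rather than a period.

repeated phrase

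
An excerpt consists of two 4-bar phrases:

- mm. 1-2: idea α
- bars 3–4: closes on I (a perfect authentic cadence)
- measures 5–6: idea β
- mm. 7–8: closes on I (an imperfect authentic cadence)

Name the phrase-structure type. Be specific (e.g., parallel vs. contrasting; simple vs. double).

The second phrase closes with an imperfect authentic cadence, which is not stronger than the first phrase's perfect authentic cadence; without a weak→strong cadential pair there is no antecedent–consequent relationship, so this is a phrase group rather than a period.

phrase group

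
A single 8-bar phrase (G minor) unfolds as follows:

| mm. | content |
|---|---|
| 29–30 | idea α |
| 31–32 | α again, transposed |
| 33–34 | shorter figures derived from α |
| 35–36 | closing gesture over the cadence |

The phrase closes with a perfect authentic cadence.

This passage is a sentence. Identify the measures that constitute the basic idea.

measures 29–30

The presentation of a sentence is the basic idea (mm. 29-30) plus its repetition (mm. 31-32); the basic idea is therefore measures 29–30.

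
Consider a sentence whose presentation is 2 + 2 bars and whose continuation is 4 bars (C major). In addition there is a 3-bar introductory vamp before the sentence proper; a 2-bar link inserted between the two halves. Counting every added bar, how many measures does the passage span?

Basic sentence: 2 + 2 + 4 = 8 bars.
8 (basic form) + 3 (introduction) + 2 (link) = 13.

13 measures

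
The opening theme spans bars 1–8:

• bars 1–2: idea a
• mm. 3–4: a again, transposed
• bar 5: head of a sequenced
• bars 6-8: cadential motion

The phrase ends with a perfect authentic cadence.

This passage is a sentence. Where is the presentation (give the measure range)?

measures 1–4

The presentation of a sentence is the basic idea (bars 1–2) plus its repetition (mm. 3-4); the presentation is therefore bars 1–4.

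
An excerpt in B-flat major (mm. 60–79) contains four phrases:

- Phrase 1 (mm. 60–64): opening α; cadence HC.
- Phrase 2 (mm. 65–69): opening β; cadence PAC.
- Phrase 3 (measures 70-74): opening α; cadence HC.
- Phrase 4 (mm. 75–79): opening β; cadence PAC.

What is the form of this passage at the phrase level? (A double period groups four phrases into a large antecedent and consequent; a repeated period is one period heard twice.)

repeated period

The cadence pattern HC–PAC–HC–PAC is weak–strong twice, and phrases 3–4 restate phrases 1–2: a period heard twice, not a double period (which would end weakly at phrase 2).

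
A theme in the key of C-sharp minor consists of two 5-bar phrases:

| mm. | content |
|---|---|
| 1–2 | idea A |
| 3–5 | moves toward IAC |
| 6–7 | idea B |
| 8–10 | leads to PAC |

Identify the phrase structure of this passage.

Phrase 1 ends with an imperfect authentic cadence (weaker) and phrase 2 with a perfect authentic cadence (stronger): antecedent + consequent = a period.
The two phrases open with different material (A / B), so the period is contrasting.

contrasting period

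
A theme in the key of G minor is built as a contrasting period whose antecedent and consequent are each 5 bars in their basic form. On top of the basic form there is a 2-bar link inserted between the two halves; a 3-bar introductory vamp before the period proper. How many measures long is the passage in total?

Basic contrasting period: 5 + 5 = 10 bars.
10 (basic form) + 2 (link) + 3 (introduction) = 15.

15 measures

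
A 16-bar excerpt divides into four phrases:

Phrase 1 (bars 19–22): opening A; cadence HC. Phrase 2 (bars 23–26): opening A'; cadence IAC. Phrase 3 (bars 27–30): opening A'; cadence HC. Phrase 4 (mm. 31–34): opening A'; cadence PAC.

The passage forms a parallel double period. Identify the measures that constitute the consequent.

measures 27–34

In a double period the four phrases pair into a large antecedent (phrases 1–2, ending imperfect authentic cadence) and a large consequent (phrases 3–4, ending perfect authentic cadence). The consequent spans bars 27–34.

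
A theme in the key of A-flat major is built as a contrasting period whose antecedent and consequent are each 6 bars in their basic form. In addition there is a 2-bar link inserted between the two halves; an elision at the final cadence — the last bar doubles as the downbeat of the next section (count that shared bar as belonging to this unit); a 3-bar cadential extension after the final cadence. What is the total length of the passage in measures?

Basic contrasting period: 6 + 6 = 12 bars.
12 (basic form) + 2 (link) + 3 (cadential extension) = 17.
The elision shares a bar with the next section but does not change this unit's count.

17 measures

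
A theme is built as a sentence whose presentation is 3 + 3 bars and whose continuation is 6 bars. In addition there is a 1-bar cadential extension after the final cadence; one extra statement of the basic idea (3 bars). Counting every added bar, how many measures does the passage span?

Basic sentence: 3 + 3 + 6 = 12 bars.
12 (basic form) + 1 (cadential extension) + 3 (extra statement) = 16.

16 measures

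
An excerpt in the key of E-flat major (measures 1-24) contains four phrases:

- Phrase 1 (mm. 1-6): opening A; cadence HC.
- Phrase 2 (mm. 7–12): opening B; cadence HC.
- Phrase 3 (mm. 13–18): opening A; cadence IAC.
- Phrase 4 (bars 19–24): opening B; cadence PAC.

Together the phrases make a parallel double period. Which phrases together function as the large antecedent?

phrases 1 and 2

In a double period the first pair of phrases (ending half cadence) is the large antecedent and the second pair (ending perfect authentic cadence) is the large consequent; the antecedent is phrases 1 and 2.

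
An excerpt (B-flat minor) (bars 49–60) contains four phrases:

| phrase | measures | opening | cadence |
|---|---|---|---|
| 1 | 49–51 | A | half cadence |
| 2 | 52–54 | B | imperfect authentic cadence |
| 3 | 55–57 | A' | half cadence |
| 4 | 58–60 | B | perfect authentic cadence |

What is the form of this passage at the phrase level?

parallel double period

Four phrases in two halves: the first half (mm. 49–54) ends with an imperfect authentic cadence, the second (mm. 55–60) with a perfect authentic cadence — a large antecedent–consequent pair, i.e. a double period.
Phrase 3 begins with the same material as phrase 1, making it parallel.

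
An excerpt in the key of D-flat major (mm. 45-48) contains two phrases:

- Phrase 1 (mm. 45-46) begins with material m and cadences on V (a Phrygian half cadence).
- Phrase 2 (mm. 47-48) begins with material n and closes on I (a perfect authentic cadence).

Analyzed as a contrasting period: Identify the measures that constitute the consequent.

The antecedent is the phrase ending with the weaker cadence (Phrygian half cadence, phrase 1) and the consequent the one ending more conclusively (perfect authentic cadence, phrase 2); the consequent is bars 47-48.

measures 47–48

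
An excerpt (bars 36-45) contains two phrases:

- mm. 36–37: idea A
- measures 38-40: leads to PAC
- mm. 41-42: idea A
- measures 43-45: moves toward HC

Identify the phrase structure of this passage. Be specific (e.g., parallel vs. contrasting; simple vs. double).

phrase group

The second phrase closes with a half cadence, which is not stronger than the first phrase's perfect authentic cadence; without a weak→strong cadential pair there is no antecedent–consequent relationship, so this is a phrase group rather than a period.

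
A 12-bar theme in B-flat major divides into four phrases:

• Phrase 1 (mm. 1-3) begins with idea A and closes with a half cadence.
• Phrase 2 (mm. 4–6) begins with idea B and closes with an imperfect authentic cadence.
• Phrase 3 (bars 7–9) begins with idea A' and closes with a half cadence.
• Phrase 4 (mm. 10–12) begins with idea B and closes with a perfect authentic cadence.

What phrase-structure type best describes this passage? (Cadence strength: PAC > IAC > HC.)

parallel double period

Four phrases in two halves: the first half (measures 1-6) ends with an imperfect authentic cadence, the second (measures 7–12) with a perfect authentic cadence — a large antecedent–consequent pair, i.e. a double period.
Phrase 3 begins with the same material as phrase 1, making it parallel.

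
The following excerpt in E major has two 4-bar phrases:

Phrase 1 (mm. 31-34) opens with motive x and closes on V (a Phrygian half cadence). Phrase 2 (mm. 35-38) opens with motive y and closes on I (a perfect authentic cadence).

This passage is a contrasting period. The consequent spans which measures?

The antecedent is the phrase ending with the weaker cadence (Phrygian half cadence, phrase 1) and the consequent the one ending more conclusively (perfect authentic cadence, phrase 2); the consequent is mm. 35–38.

measures 35–38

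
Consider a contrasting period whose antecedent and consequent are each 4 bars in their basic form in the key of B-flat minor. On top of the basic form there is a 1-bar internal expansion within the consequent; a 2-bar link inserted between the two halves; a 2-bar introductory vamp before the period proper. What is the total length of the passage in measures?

13 measures

Basic contrasting period: 4 + 4 = 8 bars.
8 (basic form) + 1 (internal expansion) + 2 (link) + 2 (introduction) = 13.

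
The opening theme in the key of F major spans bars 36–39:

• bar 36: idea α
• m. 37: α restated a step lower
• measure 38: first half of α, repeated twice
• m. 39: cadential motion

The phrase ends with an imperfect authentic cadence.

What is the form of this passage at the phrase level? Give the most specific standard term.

sentence

Basic idea (measure 36) + its repetition (measure 37) form the presentation; fragmentation and cadence (bars 38-39) form the continuation — the 4-bar whole is a sentence.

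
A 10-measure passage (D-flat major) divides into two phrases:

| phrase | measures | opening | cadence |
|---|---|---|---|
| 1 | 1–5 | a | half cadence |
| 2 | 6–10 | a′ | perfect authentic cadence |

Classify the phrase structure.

parallel period

Phrase 1 ends with a half cadence (weaker) and phrase 2 with a perfect authentic cadence (stronger): antecedent + consequent = a period.
The two phrases open with the same material (a / a′), so the period is parallel.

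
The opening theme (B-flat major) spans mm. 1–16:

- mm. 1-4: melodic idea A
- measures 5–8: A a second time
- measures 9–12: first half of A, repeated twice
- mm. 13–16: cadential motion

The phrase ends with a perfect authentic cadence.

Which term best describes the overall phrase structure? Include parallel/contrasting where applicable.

Basic idea (measures 1–4) + its repetition (measures 5-8) form the presentation; fragmentation and cadence (bars 9-16) form the continuation — the 16-bar whole is a sentence.

sentence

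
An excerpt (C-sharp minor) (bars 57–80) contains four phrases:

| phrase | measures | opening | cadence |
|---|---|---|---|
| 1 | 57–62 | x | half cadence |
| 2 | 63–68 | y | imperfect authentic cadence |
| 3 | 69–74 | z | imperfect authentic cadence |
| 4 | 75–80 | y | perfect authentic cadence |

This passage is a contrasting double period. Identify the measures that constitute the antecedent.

In a double period the four phrases pair into a large antecedent (phrases 1–2, ending imperfect authentic cadence) and a large consequent (phrases 3–4, ending perfect authentic cadence). The antecedent spans bars 57-68.

measures 57–68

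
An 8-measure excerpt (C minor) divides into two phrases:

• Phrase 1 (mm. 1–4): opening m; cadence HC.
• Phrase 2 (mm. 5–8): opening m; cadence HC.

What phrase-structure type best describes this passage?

Both phrases have the same opening (m) and the same cadence (half cadence): the second is a restatement, not a consequent, so this is a repeated phrase rather than a period.

repeated phrase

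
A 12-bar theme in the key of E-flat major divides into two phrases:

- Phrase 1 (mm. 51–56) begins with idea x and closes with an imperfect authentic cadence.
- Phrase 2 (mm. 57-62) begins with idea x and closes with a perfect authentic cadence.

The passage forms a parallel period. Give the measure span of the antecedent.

measures 51–56

The phrase ending with the weaker cadence (imperfect authentic cadence) is the antecedent; the one ending more conclusively (perfect authentic cadence) is the consequent. The antecedent is measures 51–56.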